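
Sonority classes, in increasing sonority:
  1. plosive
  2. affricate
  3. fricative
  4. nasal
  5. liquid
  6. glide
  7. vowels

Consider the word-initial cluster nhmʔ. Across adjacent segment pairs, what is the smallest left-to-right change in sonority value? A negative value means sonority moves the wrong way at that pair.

-3

/n/: nasal = 4.
/h/: fricative = 3.
/m/: nasal = 4.
/ʔ/: plosive = 1.
/n/→/h/: change -1.
/h/→/m/: change +1.
/m/→/ʔ/: change -3.
Minimum = -3.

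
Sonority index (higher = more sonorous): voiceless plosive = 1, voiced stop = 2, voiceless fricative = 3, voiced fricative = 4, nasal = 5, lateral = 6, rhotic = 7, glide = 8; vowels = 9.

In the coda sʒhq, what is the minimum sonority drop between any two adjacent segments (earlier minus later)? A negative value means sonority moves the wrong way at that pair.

-1

/s/ — voiceless fricative, sonority 3.
/ʒ/ — voiced fricative, sonority 4.
/h/ — voiceless fricative, sonority 3.
/q/ — voiceless plosive, sonority 1.
/s/→/ʒ/: change -1.
/ʒ/→/h/: change +1.
/h/→/q/: change +2.
Minimum = -1.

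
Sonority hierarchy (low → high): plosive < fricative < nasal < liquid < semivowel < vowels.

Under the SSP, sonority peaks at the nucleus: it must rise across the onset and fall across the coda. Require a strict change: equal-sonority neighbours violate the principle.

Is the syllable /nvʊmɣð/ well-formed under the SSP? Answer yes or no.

no

Onset: /n/ is a nasal (sonority 3), /v/ is a fricative (sonority 2); then the nucleus /ʊ/ (sonority 6).
Onset profile 3-2-6 — does not strictly rise throughout.
Coda: /m/ is a nasal (sonority 3), /ɣ/ is a fricative (sonority 2), /ð/ is a fricative (sonority 2).
Coda profile 6-3-2-2 — does not strictly fall throughout.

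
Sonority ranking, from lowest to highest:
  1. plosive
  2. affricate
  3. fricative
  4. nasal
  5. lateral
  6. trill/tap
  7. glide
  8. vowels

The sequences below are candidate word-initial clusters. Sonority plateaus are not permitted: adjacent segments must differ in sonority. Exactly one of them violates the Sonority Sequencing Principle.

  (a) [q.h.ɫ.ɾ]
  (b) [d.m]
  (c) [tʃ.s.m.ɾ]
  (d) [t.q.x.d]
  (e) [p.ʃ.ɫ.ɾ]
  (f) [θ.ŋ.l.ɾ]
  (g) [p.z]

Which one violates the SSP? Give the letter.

d

(a) sonority 1-3-5-6: well-formed.
(b) sonority 1-4: well-formed.
(c) sonority 2-3-4-6: well-formed.
(d) sonority 1-1-3-1: ill-formed.
(e) sonority 1-3-5-6: well-formed.
(f) sonority 3-4-5-6: well-formed.
(g) sonority 1-3: well-formed.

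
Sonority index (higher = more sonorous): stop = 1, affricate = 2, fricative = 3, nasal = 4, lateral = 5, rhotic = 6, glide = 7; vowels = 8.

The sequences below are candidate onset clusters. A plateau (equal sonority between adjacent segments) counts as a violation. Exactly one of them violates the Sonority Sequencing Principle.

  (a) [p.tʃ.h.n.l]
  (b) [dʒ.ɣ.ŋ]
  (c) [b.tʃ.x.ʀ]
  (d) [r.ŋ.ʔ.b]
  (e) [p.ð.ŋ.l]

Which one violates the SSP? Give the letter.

d

(a) 1-2-3-4-5 → obeys
(b) 2-3-4 → obeys
(c) 1-2-3-6 → obeys
(d) 6-4-1-1 → violates
(e) 1-3-4-5 → obeys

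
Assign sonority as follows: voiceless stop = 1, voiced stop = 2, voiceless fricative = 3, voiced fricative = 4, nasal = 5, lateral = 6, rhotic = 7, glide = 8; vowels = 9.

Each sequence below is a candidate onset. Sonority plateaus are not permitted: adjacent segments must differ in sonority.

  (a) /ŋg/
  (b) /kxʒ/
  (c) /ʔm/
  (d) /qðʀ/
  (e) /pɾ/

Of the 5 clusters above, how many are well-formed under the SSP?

(a) /ŋg/: profile 5-2 — violates.
(b) /kxʒ/: profile 1-3-4 — obeys.
(c) /ʔm/: profile 1-5 — obeys.
(d) /qðʀ/: profile 1-4-7 — obeys.
(e) /pɾ/: profile 1-7 — obeys.

4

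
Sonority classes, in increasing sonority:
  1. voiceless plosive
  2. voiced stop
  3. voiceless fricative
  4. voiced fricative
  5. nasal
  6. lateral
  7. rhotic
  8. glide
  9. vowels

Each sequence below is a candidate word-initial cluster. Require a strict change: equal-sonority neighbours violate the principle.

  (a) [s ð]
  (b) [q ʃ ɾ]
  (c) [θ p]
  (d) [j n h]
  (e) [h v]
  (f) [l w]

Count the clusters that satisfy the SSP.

(a) [s ð]: profile 3-4 — obeys.
(b) [q ʃ ɾ]: profile 1-3-7 — obeys.
(c) [θ p]: profile 3-1 — violates.
(d) [j n h]: profile 8-5-3 — violates.
(e) [h v]: profile 3-4 — obeys.
(f) [l w]: profile 6-8 — obeys.

4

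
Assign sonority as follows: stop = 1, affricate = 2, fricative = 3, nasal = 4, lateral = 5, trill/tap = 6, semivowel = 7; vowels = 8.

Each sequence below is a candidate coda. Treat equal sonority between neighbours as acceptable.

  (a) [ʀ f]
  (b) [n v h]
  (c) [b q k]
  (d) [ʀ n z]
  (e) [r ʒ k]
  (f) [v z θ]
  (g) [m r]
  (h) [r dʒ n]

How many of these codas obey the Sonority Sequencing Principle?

(a) 6-3 → obeys
(b) 4-3-3 → obeys
(c) 1-1-1 → obeys
(d) 6-4-3 → obeys
(e) 6-3-1 → obeys
(f) 3-3-3 → obeys
(g) 4-6 → violates
(h) 6-2-4 → violates

6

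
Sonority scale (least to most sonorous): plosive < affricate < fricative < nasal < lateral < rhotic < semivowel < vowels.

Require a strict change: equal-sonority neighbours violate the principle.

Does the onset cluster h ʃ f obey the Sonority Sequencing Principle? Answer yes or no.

no

/h/ — fricative, sonority 3.
/ʃ/ — fricative, sonority 3.
/f/ — fricative, sonority 3.
The profile is 3-3-3. Between /h/ (3) and /ʃ/ (3) sonority does not rise, so the cluster violates the SSP.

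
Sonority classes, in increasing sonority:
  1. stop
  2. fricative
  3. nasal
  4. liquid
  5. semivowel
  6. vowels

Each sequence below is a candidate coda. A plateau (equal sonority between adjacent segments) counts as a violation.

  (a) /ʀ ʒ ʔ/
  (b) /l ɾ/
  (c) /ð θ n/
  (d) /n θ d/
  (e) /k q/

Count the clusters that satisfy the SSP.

(a) /ʀ ʒ ʔ/: profile 4-2-1 — obeys.
(b) /l ɾ/: profile 4-4 — violates.
(c) /ð θ n/: profile 2-2-3 — violates.
(d) /n θ d/: profile 3-2-1 — obeys.
(e) /k q/: profile 1-1 — violates.

2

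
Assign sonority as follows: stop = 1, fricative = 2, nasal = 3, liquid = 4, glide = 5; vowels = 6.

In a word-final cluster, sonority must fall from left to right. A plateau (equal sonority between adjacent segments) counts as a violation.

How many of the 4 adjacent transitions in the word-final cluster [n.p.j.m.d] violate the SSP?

1

/n/ — nasal, sonority 3.
/p/ — stop, sonority 1.
/j/ — glide, sonority 5.
/m/ — nasal, sonority 3.
/d/ — stop, sonority 1.
/n/→/p/: 3→1 (falls) — ok.
/p/→/j/: 1→5 (does not fall) — violation.
/j/→/m/: 5→3 (falls) — ok.
/m/→/d/: 3→1 (falls) — ok.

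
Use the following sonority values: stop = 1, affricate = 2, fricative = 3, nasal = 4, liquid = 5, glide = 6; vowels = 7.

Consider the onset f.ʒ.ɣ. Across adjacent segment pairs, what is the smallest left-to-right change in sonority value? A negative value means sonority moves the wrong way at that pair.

0

/f/ — fricative, sonority 3.
/ʒ/ — fricative, sonority 3.
/ɣ/ — fricative, sonority 3.
/f/→/ʒ/: change +0.
/ʒ/→/ɣ/: change +0.
Minimum = 0.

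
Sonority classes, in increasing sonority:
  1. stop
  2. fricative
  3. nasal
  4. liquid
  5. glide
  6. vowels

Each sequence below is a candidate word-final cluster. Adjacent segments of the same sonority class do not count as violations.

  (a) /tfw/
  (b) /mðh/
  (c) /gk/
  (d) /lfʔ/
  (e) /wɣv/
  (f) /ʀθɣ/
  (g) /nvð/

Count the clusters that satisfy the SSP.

6

(a) 1-2-5 → violates
(b) 3-2-2 → obeys
(c) 1-1 → obeys
(d) 4-2-1 → obeys
(e) 5-2-2 → obeys
(f) 4-2-2 → obeys
(g) 3-2-2 → obeys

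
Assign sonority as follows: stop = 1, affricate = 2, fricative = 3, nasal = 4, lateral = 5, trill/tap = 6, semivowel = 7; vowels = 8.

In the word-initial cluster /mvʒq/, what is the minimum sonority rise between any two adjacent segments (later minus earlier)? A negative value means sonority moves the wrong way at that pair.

-2

/m/ is a nasal (sonority 4).
/v/ is a fricative (sonority 3).
/ʒ/ is a fricative (sonority 3).
/q/ is a stop (sonority 1).
/m/→/v/: change -1.
/v/→/ʒ/: change +0.
/ʒ/→/q/: change -2.
Minimum = -2.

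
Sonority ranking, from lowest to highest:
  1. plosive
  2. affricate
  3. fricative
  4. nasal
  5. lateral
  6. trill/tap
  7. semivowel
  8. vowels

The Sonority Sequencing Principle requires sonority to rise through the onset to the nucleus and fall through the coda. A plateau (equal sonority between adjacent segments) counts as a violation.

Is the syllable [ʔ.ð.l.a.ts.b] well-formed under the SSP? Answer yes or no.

yes

Onset: /ʔ/ is a plosive (sonority 1), /ð/ is a fricative (sonority 3), /l/ is a lateral (sonority 5); then the nucleus /a/ (sonority 8).
Onset profile 1-3-5-8 — rises to the nucleus.
Coda: /ts/ is an affricate (sonority 2), /b/ is a plosive (sonority 1).
Coda profile 8-2-1 — falls from the nucleus.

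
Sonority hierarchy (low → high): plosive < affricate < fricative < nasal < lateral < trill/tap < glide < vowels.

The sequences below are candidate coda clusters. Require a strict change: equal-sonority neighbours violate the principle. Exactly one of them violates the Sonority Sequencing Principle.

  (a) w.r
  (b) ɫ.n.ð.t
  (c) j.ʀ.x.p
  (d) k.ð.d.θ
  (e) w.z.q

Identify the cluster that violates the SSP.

d

(a) 7-6 → obeys
(b) 5-4-3-1 → obeys
(c) 7-6-3-1 → obeys
(d) 1-3-1-3 → violates
(e) 7-3-1 → obeys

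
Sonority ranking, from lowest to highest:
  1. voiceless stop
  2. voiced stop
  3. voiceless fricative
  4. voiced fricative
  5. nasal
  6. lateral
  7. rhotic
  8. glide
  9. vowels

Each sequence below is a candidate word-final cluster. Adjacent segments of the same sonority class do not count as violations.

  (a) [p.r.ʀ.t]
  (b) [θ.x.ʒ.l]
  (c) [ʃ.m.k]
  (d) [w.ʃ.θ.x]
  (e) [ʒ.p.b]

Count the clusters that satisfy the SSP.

1

(a) sonority 1-7-7-1: ill-formed.
(b) sonority 3-3-4-6: ill-formed.
(c) sonority 3-5-1: ill-formed.
(d) sonority 8-3-3-3: well-formed.
(e) sonority 4-1-2: ill-formed.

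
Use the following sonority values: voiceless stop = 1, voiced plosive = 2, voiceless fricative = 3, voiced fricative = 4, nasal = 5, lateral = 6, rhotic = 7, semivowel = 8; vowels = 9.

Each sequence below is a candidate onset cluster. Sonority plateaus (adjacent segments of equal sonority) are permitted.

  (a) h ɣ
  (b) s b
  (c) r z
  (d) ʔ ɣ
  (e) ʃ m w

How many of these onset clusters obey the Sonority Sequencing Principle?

3

(a) 3-4 → obeys
(b) 3-2 → violates
(c) 7-4 → violates
(d) 1-4 → obeys
(e) 3-5-8 → obeys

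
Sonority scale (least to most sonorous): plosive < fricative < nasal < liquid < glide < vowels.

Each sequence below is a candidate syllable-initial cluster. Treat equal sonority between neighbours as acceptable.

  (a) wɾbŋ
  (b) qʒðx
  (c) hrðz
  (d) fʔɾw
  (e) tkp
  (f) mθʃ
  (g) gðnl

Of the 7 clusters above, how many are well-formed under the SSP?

(a) 5-4-1-3 → violates
(b) 1-2-2-2 → obeys
(c) 2-4-2-2 → violates
(d) 2-1-4-5 → violates
(e) 1-1-1 → obeys
(f) 3-2-2 → violates
(g) 1-2-3-4 → obeys

3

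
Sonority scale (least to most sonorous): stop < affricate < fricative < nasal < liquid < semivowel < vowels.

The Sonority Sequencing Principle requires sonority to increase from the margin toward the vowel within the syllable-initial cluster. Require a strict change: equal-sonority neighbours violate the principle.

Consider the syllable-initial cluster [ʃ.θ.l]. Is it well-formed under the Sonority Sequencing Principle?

/ʃ/ — fricative, sonority 3.
/θ/ — fricative, sonority 3.
/l/ — liquid, sonority 5.
The profile is 3-3-5. Between /ʃ/ (3) and /θ/ (3) sonority does not rise, so the cluster violates the SSP.

no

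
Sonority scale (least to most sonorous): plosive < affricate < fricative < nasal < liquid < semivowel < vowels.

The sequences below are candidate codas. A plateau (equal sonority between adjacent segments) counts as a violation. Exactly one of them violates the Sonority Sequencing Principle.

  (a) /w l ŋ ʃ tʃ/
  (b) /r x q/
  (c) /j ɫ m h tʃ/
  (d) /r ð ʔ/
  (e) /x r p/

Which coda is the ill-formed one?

(a) /w l ŋ ʃ tʃ/: profile 6-5-4-3-2 — obeys.
(b) /r x q/: profile 5-3-1 — obeys.
(c) /j ɫ m h tʃ/: profile 6-5-4-3-2 — obeys.
(d) /r ð ʔ/: profile 5-3-1 — obeys.
(e) /x r p/: profile 3-5-1 — violates.

e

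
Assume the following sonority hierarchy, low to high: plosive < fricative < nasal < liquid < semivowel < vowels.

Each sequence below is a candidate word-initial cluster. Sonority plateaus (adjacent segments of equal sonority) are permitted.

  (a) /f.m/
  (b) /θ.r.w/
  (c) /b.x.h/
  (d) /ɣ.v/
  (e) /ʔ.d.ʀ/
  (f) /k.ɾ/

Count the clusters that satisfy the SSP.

(a) /f.m/: profile 2-3 — obeys.
(b) /θ.r.w/: profile 2-4-5 — obeys.
(c) /b.x.h/: profile 1-2-2 — obeys.
(d) /ɣ.v/: profile 2-2 — obeys.
(e) /ʔ.d.ʀ/: profile 1-1-4 — obeys.
(f) /k.ɾ/: profile 1-4 — obeys.

6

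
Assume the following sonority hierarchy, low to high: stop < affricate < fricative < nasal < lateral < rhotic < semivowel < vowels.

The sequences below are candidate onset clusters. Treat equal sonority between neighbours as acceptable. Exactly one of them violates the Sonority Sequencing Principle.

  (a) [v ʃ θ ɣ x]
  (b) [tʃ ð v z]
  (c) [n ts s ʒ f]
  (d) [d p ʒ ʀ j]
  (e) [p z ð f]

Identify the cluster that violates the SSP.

(a) sonority 3-3-3-3-3: well-formed.
(b) sonority 2-3-3-3: well-formed.
(c) sonority 4-2-3-3-3: ill-formed.
(d) sonority 1-1-3-6-7: well-formed.
(e) sonority 1-3-3-3: well-formed.

c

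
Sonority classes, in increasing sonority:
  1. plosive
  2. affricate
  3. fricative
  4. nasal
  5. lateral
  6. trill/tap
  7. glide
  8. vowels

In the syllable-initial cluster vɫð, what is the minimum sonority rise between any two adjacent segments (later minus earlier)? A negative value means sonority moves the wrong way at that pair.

-2

/v/ is a fricative (sonority 3).
/ɫ/ is a lateral (sonority 5).
/ð/ is a fricative (sonority 3).
/v/→/ɫ/: change +2.
/ɫ/→/ð/: change -2.
Minimum = -2.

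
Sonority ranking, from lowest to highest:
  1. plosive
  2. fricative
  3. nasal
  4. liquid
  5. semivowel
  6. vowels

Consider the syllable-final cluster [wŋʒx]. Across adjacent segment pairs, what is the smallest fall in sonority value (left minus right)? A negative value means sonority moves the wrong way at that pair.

/w/: semivowel = 5.
/ŋ/: nasal = 3.
/ʒ/: fricative = 2.
/x/: fricative = 2.
/w/→/ŋ/: change +2.
/ŋ/→/ʒ/: change +1.
/ʒ/→/x/: change +0.
Minimum = 0.

0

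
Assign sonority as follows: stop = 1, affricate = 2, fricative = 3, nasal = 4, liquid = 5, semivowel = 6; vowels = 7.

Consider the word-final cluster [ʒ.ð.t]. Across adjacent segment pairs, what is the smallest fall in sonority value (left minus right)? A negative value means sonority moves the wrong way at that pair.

/ʒ/ — fricative, sonority 3.
/ð/ — fricative, sonority 3.
/t/ — stop, sonority 1.
/ʒ/→/ð/: change +0.
/ð/→/t/: change +2.
Minimum = 0.

0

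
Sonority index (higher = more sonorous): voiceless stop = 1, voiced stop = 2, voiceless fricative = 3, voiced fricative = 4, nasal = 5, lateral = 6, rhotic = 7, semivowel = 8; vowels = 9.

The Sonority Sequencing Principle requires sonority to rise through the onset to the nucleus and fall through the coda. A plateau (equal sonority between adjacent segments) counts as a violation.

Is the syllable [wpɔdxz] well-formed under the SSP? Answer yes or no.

no

Onset: /w/ is a semivowel (sonority 8), /p/ is a voiceless stop (sonority 1); then the nucleus /ɔ/ (sonority 9).
Onset profile 8-1-9 — does not strictly rise throughout.
Coda: /d/ is a voiced stop (sonority 2), /x/ is a voiceless fricative (sonority 3), /z/ is a voiced fricative (sonority 4).
Coda profile 9-2-3-4 — does not strictly fall throughout.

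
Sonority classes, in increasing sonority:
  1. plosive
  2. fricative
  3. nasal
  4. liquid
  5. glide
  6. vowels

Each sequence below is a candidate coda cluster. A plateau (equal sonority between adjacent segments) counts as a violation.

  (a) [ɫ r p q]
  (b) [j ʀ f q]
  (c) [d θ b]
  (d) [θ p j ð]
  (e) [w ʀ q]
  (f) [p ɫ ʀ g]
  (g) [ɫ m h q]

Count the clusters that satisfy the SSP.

3

(a) [ɫ r p q]: profile 4-4-1-1 — violates.
(b) [j ʀ f q]: profile 5-4-2-1 — obeys.
(c) [d θ b]: profile 1-2-1 — violates.
(d) [θ p j ð]: profile 2-1-5-2 — violates.
(e) [w ʀ q]: profile 5-4-1 — obeys.
(f) [p ɫ ʀ g]: profile 1-4-4-1 — violates.
(g) [ɫ m h q]: profile 4-3-2-1 — obeys.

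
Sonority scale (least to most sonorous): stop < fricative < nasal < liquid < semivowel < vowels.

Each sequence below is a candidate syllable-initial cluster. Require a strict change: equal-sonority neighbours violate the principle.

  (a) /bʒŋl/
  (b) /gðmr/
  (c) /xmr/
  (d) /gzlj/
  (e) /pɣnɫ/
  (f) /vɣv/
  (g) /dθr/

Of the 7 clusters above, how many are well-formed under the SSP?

(a) /bʒŋl/: profile 1-2-3-4 — obeys.
(b) /gðmr/: profile 1-2-3-4 — obeys.
(c) /xmr/: profile 2-3-4 — obeys.
(d) /gzlj/: profile 1-2-4-5 — obeys.
(e) /pɣnɫ/: profile 1-2-3-4 — obeys.
(f) /vɣv/: profile 2-2-2 — violates.
(g) /dθr/: profile 1-2-4 — obeys.

6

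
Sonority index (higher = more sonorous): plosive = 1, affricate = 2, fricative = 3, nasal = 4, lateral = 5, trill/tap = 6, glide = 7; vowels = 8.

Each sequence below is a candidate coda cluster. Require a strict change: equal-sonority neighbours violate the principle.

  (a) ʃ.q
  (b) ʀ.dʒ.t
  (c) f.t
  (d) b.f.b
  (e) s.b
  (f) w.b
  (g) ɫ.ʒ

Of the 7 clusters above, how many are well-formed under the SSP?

(a) sonority 3-1: well-formed.
(b) sonority 6-2-1: well-formed.
(c) sonority 3-1: well-formed.
(d) sonority 1-3-1: ill-formed.
(e) sonority 3-1: well-formed.
(f) sonority 7-1: well-formed.
(g) sonority 5-3: well-formed.

6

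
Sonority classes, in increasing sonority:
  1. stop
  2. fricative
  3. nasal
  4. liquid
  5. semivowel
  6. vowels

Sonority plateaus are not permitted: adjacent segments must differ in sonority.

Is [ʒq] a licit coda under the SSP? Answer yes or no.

/ʒ/ — fricative, sonority 2.
/q/ — stop, sonority 1.
The profile 2-1 strictly falls, so the coda satisfies the SSP.

yes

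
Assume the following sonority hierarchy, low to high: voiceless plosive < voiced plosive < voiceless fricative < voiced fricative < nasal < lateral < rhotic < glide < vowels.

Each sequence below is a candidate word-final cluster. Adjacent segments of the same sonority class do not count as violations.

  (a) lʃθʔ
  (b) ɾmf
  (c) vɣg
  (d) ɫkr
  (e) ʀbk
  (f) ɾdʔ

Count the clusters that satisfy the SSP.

(a) sonority 6-3-3-1: well-formed.
(b) sonority 7-5-3: well-formed.
(c) sonority 4-4-2: well-formed.
(d) sonority 6-1-7: ill-formed.
(e) sonority 7-2-1: well-formed.
(f) sonority 7-2-1: well-formed.

5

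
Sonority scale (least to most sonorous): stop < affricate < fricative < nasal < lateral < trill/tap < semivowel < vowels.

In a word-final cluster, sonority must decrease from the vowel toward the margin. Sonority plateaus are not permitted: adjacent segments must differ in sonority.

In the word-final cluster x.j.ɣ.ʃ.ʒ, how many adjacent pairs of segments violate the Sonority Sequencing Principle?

3

/x/ is a fricative (sonority 3).
/j/ is a semivowel (sonority 7).
/ɣ/ is a fricative (sonority 3).
/ʃ/ is a fricative (sonority 3).
/ʒ/ is a fricative (sonority 3).
/x/→/j/: 3→7 (does not fall) — violation.
/j/→/ɣ/: 7→3 (falls) — ok.
/ɣ/→/ʃ/: 3→3 (plateau) — violation.
/ʃ/→/ʒ/: 3→3 (plateau) — violation.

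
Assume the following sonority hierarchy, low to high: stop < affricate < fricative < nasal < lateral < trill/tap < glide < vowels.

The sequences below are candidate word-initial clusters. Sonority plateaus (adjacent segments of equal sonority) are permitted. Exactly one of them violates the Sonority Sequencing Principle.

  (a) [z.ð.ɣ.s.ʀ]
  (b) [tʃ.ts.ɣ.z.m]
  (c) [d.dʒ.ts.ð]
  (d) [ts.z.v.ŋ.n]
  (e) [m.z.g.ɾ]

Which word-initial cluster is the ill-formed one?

(a) [z.ð.ɣ.s.ʀ]: profile 3-3-3-3-6 — obeys.
(b) [tʃ.ts.ɣ.z.m]: profile 2-2-3-3-4 — obeys.
(c) [d.dʒ.ts.ð]: profile 1-2-2-3 — obeys.
(d) [ts.z.v.ŋ.n]: profile 2-3-3-4-4 — obeys.
(e) [m.z.g.ɾ]: profile 4-3-1-6 — violates.

e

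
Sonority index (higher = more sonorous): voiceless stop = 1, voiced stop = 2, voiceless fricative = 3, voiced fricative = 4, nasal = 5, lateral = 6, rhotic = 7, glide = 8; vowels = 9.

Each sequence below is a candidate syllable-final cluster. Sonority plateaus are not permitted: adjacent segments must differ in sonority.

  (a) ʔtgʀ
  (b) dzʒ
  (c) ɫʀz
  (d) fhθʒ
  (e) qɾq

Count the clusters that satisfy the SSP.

(a) 1-1-2-7 → violates
(b) 2-4-4 → violates
(c) 6-7-4 → violates
(d) 3-3-3-4 → violates
(e) 1-7-1 → violates

0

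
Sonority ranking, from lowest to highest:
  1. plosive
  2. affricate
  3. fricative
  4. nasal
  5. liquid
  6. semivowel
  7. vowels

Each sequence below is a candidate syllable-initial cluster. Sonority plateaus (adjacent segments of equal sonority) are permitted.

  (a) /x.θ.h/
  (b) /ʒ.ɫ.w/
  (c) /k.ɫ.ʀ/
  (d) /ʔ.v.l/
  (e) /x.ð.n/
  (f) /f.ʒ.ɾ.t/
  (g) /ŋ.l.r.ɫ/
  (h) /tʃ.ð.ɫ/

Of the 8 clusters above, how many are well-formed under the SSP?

(a) sonority 3-3-3: well-formed.
(b) sonority 3-5-6: well-formed.
(c) sonority 1-5-5: well-formed.
(d) sonority 1-3-5: well-formed.
(e) sonority 3-3-4: well-formed.
(f) sonority 3-3-5-1: ill-formed.
(g) sonority 4-5-5-5: well-formed.
(h) sonority 2-3-5: well-formed.

7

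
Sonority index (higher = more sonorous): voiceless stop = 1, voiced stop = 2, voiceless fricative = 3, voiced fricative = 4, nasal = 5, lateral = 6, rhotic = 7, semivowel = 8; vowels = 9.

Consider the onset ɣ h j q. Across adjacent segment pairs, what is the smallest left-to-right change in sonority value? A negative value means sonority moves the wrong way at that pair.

/ɣ/: voiced fricative = 4.
/h/: voiceless fricative = 3.
/j/: semivowel = 8.
/q/: voiceless stop = 1.
/ɣ/→/h/: change -1.
/h/→/j/: change +5.
/j/→/q/: change -7.
Minimum = -7.

-7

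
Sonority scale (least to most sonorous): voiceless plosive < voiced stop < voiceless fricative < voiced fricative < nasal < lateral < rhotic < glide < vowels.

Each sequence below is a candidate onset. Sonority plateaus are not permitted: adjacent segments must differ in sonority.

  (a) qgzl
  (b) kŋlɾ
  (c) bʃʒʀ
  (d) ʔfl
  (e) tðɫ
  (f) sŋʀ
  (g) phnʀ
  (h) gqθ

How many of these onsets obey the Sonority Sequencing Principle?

7

(a) sonority 1-2-4-6: well-formed.
(b) sonority 1-5-6-7: well-formed.
(c) sonority 2-3-4-7: well-formed.
(d) sonority 1-3-6: well-formed.
(e) sonority 1-4-6: well-formed.
(f) sonority 3-5-7: well-formed.
(g) sonority 1-3-5-7: well-formed.
(h) sonority 2-1-3: ill-formed.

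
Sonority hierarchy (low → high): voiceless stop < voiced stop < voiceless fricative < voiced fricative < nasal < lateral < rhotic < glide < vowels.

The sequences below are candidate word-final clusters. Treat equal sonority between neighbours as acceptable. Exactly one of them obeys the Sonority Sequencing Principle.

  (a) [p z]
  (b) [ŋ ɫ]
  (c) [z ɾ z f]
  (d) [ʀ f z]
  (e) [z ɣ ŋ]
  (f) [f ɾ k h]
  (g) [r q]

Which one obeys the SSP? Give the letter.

g

(a) sonority 1-4: ill-formed.
(b) sonority 5-6: ill-formed.
(c) sonority 4-7-4-3: ill-formed.
(d) sonority 7-3-4: ill-formed.
(e) sonority 4-4-5: ill-formed.
(f) sonority 3-7-1-3: ill-formed.
(g) sonority 7-1: well-formed.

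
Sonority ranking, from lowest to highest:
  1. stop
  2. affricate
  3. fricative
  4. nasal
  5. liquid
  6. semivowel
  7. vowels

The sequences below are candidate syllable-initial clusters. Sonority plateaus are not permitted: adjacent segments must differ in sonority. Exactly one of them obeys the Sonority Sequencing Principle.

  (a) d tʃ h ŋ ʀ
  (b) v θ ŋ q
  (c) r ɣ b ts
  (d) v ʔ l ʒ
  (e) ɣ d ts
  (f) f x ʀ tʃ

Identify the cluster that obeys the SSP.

(a) 1-2-3-4-5 → obeys
(b) 3-3-4-1 → violates
(c) 5-3-1-2 → violates
(d) 3-1-5-3 → violates
(e) 3-1-2 → violates
(f) 3-3-5-2 → violates

a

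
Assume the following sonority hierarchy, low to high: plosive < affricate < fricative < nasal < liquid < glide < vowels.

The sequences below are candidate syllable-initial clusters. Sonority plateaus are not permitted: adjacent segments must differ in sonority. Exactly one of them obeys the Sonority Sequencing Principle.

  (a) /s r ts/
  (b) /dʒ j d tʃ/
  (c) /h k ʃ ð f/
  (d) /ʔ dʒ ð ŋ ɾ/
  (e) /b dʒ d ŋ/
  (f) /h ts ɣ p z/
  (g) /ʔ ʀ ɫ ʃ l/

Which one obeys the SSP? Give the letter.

(a) /s r ts/: profile 3-5-2 — violates.
(b) /dʒ j d tʃ/: profile 2-6-1-2 — violates.
(c) /h k ʃ ð f/: profile 3-1-3-3-3 — violates.
(d) /ʔ dʒ ð ŋ ɾ/: profile 1-2-3-4-5 — obeys.
(e) /b dʒ d ŋ/: profile 1-2-1-4 — violates.
(f) /h ts ɣ p z/: profile 3-2-3-1-3 — violates.
(g) /ʔ ʀ ɫ ʃ l/: profile 1-5-5-3-5 — violates.

d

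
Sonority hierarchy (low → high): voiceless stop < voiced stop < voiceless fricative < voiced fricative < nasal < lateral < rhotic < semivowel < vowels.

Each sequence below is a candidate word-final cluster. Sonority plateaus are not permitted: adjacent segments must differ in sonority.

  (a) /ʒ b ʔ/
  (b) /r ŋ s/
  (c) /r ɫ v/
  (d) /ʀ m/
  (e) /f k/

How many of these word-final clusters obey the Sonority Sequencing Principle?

5

(a) /ʒ b ʔ/: profile 4-2-1 — obeys.
(b) /r ŋ s/: profile 7-5-3 — obeys.
(c) /r ɫ v/: profile 7-6-4 — obeys.
(d) /ʀ m/: profile 7-5 — obeys.
(e) /f k/: profile 3-1 — obeys.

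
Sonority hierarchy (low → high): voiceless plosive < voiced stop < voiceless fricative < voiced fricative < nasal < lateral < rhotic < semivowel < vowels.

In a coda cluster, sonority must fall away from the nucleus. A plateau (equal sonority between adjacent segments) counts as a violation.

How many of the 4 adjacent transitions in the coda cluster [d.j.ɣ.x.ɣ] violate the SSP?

2

/d/ — voiced stop, sonority 2.
/j/ — semivowel, sonority 8.
/ɣ/ — voiced fricative, sonority 4.
/x/ — voiceless fricative, sonority 3.
/ɣ/ — voiced fricative, sonority 4.
/d/→/j/: 2→8 (does not fall) — violation.
/j/→/ɣ/: 8→4 (falls) — ok.
/ɣ/→/x/: 4→3 (falls) — ok.
/x/→/ɣ/: 3→4 (does not fall) — violation.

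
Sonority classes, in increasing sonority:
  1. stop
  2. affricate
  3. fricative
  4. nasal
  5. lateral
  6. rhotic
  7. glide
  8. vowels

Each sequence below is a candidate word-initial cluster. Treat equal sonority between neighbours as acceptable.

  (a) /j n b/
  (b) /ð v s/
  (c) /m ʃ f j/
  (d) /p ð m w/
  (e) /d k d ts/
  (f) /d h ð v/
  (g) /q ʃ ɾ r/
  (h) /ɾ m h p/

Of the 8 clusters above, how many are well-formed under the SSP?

5

(a) /j n b/: profile 7-4-1 — violates.
(b) /ð v s/: profile 3-3-3 — obeys.
(c) /m ʃ f j/: profile 4-3-3-7 — violates.
(d) /p ð m w/: profile 1-3-4-7 — obeys.
(e) /d k d ts/: profile 1-1-1-2 — obeys.
(f) /d h ð v/: profile 1-3-3-3 — obeys.
(g) /q ʃ ɾ r/: profile 1-3-6-6 — obeys.
(h) /ɾ m h p/: profile 6-4-3-1 — violates.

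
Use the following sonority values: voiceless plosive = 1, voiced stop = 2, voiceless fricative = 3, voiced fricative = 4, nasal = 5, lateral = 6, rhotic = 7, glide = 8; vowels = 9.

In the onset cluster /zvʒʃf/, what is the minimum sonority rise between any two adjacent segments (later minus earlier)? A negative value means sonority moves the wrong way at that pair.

/z/: voiced fricative = 4.
/v/: voiced fricative = 4.
/ʒ/: voiced fricative = 4.
/ʃ/: voiceless fricative = 3.
/f/: voiceless fricative = 3.
/z/→/v/: change +0.
/v/→/ʒ/: change +0.
/ʒ/→/ʃ/: change -1.
/ʃ/→/f/: change +0.
Minimum = -1.

-1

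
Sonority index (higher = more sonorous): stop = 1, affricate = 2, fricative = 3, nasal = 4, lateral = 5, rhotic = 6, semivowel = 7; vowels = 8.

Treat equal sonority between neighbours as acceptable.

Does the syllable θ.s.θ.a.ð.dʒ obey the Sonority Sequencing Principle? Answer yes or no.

yes

Onset: /θ/ is a fricative (sonority 3), /s/ is a fricative (sonority 3), /θ/ is a fricative (sonority 3); then the nucleus /a/ (sonority 8).
Onset profile 3-3-3-8 — rises to the nucleus.
Coda: /ð/ is a fricative (sonority 3), /dʒ/ is an affricate (sonority 2).
Coda profile 8-3-2 — falls from the nucleus.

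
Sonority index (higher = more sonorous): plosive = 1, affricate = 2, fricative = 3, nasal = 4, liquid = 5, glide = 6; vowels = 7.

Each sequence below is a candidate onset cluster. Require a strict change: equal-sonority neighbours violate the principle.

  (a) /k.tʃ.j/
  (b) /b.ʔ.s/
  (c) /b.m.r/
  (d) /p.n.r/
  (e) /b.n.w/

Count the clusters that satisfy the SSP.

(a) /k.tʃ.j/: profile 1-2-6 — obeys.
(b) /b.ʔ.s/: profile 1-1-3 — violates.
(c) /b.m.r/: profile 1-4-5 — obeys.
(d) /p.n.r/: profile 1-4-5 — obeys.
(e) /b.n.w/: profile 1-4-6 — obeys.

4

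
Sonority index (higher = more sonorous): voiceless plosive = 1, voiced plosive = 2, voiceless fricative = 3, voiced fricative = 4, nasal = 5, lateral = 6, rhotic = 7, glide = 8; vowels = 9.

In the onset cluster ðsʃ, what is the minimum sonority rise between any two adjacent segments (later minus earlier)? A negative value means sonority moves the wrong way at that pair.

/ð/: voiced fricative = 4.
/s/: voiceless fricative = 3.
/ʃ/: voiceless fricative = 3.
/ð/→/s/: change -1.
/s/→/ʃ/: change +0.
Minimum = -1.

-1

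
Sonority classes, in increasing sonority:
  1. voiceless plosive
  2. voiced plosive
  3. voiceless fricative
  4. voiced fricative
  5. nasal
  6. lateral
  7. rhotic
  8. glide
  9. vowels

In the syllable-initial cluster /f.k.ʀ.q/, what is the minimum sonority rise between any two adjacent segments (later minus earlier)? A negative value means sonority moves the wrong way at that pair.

-6

/f/ is a voiceless fricative (sonority 3).
/k/ is a voiceless plosive (sonority 1).
/ʀ/ is a rhotic (sonority 7).
/q/ is a voiceless plosive (sonority 1).
/f/→/k/: change -2.
/k/→/ʀ/: change +6.
/ʀ/→/q/: change -6.
Minimum = -6.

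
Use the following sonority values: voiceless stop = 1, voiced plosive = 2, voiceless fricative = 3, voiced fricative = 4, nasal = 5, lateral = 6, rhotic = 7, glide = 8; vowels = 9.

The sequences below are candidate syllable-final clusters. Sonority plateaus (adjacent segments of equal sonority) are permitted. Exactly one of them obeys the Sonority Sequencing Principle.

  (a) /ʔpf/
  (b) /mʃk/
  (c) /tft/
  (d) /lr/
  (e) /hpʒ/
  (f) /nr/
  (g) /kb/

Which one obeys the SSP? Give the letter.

(a) /ʔpf/: profile 1-1-3 — violates.
(b) /mʃk/: profile 5-3-1 — obeys.
(c) /tft/: profile 1-3-1 — violates.
(d) /lr/: profile 6-7 — violates.
(e) /hpʒ/: profile 3-1-4 — violates.
(f) /nr/: profile 5-7 — violates.
(g) /kb/: profile 1-2 — violates.

b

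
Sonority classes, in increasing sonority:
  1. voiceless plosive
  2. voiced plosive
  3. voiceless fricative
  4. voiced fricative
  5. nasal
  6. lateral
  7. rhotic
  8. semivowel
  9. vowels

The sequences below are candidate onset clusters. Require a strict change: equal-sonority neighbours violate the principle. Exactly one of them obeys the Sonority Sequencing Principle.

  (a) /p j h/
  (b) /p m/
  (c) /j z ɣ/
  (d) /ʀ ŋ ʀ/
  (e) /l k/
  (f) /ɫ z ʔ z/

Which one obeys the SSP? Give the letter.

(a) /p j h/: profile 1-8-3 — violates.
(b) /p m/: profile 1-5 — obeys.
(c) /j z ɣ/: profile 8-4-4 — violates.
(d) /ʀ ŋ ʀ/: profile 7-5-7 — violates.
(e) /l k/: profile 6-1 — violates.
(f) /ɫ z ʔ z/: profile 6-4-1-4 — violates.

b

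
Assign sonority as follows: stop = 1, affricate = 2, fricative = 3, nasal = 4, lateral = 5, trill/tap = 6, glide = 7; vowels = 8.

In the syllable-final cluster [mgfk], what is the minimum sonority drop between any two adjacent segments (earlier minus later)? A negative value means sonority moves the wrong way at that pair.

-2

/m/ — nasal, sonority 4.
/g/ — stop, sonority 1.
/f/ — fricative, sonority 3.
/k/ — stop, sonority 1.
/m/→/g/: change +3.
/g/→/f/: change -2.
/f/→/k/: change +2.
Minimum = -2.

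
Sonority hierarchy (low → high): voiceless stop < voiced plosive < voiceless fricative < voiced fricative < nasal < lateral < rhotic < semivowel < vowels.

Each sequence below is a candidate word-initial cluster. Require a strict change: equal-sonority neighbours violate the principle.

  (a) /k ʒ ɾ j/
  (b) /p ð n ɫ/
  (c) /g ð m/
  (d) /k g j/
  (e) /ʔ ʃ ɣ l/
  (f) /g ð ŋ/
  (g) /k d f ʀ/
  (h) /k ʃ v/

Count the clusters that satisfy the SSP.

(a) 1-4-7-8 → obeys
(b) 1-4-5-6 → obeys
(c) 2-4-5 → obeys
(d) 1-2-8 → obeys
(e) 1-3-4-6 → obeys
(f) 2-4-5 → obeys
(g) 1-2-3-7 → obeys
(h) 1-3-4 → obeys

8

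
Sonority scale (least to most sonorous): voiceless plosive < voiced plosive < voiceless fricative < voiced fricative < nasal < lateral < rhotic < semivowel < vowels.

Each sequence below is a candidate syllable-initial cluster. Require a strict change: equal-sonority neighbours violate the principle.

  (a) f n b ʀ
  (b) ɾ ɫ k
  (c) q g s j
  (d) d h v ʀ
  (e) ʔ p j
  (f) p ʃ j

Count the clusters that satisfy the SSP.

(a) 3-5-2-7 → violates
(b) 7-6-1 → violates
(c) 1-2-3-8 → obeys
(d) 2-3-4-7 → obeys
(e) 1-1-8 → violates
(f) 1-3-8 → obeys

3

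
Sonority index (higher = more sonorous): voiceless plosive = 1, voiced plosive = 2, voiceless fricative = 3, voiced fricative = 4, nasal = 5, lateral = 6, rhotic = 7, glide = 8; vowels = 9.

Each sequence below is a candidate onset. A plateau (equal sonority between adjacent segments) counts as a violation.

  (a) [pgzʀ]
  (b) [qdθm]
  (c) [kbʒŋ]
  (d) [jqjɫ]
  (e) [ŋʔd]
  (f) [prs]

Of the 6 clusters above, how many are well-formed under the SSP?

(a) sonority 1-2-4-7: well-formed.
(b) sonority 1-2-3-5: well-formed.
(c) sonority 1-2-4-5: well-formed.
(d) sonority 8-1-8-6: ill-formed.
(e) sonority 5-1-2: ill-formed.
(f) sonority 1-7-3: ill-formed.

3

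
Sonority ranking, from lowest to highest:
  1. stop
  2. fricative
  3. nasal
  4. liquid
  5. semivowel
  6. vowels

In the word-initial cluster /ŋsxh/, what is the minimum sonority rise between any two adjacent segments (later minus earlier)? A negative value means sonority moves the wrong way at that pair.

/ŋ/ — nasal, sonority 3.
/s/ — fricative, sonority 2.
/x/ — fricative, sonority 2.
/h/ — fricative, sonority 2.
/ŋ/→/s/: change -1.
/s/→/x/: change +0.
/x/→/h/: change +0.
Minimum = -1.

-1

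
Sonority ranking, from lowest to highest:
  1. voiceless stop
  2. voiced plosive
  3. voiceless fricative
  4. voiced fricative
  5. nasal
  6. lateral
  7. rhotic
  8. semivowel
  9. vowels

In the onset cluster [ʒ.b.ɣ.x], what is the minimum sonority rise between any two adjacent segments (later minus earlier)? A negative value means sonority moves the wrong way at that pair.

-2

/ʒ/ is a voiced fricative (sonority 4).
/b/ is a voiced plosive (sonority 2).
/ɣ/ is a voiced fricative (sonority 4).
/x/ is a voiceless fricative (sonority 3).
/ʒ/→/b/: change -2.
/b/→/ɣ/: change +2.
/ɣ/→/x/: change -1.
Minimum = -2.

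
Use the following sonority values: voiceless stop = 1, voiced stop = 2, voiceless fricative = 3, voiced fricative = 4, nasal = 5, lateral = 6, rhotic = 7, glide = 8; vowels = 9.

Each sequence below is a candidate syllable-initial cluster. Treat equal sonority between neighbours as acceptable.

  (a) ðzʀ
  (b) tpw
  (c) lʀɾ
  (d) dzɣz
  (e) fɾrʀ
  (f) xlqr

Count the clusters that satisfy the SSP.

(a) sonority 4-4-7: well-formed.
(b) sonority 1-1-8: well-formed.
(c) sonority 6-7-7: well-formed.
(d) sonority 2-4-4-4: well-formed.
(e) sonority 3-7-7-7: well-formed.
(f) sonority 3-6-1-7: ill-formed.

5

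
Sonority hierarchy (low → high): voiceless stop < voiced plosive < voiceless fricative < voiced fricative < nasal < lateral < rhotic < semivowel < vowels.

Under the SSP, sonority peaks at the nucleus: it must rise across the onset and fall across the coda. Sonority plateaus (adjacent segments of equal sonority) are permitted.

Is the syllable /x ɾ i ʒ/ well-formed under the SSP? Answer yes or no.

Onset: /x/ is a voiceless fricative (sonority 3), /ɾ/ is a rhotic (sonority 7); then the nucleus /i/ (sonority 9).
Onset profile 3-7-9 — rises to the nucleus.
Coda: /ʒ/ is a voiced fricative (sonority 4).
Coda profile 9-4 — falls from the nucleus.

yes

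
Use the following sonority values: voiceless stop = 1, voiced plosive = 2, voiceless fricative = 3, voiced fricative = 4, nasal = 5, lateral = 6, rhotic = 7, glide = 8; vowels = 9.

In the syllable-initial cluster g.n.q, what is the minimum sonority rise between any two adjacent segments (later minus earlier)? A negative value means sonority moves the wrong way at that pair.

/g/: voiced plosive = 2.
/n/: nasal = 5.
/q/: voiceless stop = 1.
/g/→/n/: change +3.
/n/→/q/: change -4.
Minimum = -4.

-4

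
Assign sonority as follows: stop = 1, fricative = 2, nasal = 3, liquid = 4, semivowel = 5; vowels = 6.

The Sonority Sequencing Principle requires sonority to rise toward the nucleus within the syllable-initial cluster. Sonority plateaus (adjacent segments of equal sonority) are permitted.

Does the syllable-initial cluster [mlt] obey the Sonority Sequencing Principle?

no

/m/: nasal = 3.
/l/: liquid = 4.
/t/: stop = 1.
The profile is 3-4-1. Between /l/ (4) and /t/ (1) sonority does not rise, so the cluster violates the SSP.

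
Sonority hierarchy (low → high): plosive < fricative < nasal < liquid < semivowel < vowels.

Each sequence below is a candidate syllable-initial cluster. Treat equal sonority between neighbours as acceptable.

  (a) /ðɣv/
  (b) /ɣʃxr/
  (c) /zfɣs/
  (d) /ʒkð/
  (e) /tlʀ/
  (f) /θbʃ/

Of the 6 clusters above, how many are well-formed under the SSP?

4

(a) 2-2-2 → obeys
(b) 2-2-2-4 → obeys
(c) 2-2-2-2 → obeys
(d) 2-1-2 → violates
(e) 1-4-4 → obeys
(f) 2-1-2 → violates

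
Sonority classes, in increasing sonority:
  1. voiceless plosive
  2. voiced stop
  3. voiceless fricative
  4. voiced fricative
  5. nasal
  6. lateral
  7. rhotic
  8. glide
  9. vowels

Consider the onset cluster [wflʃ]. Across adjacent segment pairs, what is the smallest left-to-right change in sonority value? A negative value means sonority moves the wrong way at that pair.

/w/ is a glide (sonority 8).
/f/ is a voiceless fricative (sonority 3).
/l/ is a lateral (sonority 6).
/ʃ/ is a voiceless fricative (sonority 3).
/w/→/f/: change -5.
/f/→/l/: change +3.
/l/→/ʃ/: change -3.
Minimum = -5.

-5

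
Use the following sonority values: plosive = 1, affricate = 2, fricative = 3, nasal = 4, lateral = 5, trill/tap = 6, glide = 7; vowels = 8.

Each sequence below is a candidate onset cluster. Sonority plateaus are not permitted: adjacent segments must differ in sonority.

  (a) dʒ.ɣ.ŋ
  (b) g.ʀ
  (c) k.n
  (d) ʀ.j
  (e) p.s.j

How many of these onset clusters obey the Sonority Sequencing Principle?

(a) dʒ.ɣ.ŋ: profile 2-3-4 — obeys.
(b) g.ʀ: profile 1-6 — obeys.
(c) k.n: profile 1-4 — obeys.
(d) ʀ.j: profile 6-7 — obeys.
(e) p.s.j: profile 1-3-7 — obeys.

5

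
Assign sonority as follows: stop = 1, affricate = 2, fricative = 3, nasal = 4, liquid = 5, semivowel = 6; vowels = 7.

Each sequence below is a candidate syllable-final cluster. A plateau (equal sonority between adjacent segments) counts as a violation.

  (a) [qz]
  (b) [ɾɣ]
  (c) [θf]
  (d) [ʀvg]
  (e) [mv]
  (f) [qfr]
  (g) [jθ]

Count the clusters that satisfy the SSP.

(a) [qz]: profile 1-3 — violates.
(b) [ɾɣ]: profile 5-3 — obeys.
(c) [θf]: profile 3-3 — violates.
(d) [ʀvg]: profile 5-3-1 — obeys.
(e) [mv]: profile 4-3 — obeys.
(f) [qfr]: profile 1-3-5 — violates.
(g) [jθ]: profile 6-3 — obeys.

4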